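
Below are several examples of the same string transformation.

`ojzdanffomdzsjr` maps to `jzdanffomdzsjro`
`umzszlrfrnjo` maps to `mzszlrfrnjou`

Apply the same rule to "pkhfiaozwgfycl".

In each case the input is transformed by: move the first character to the end.
Applying that to "pkhfiaozwgfycl" gives "khfiaozwgfyclp".

khfiaozwgfyclp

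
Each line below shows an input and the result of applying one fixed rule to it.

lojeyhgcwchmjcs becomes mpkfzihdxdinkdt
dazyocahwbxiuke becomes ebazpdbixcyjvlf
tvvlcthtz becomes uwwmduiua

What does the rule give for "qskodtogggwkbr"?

Looking at the pairs, the operation is to shift every letter 1 place forward in the alphabet (wrapping around).
For "qskodtogggwkbr" the result is "rtlpeuphhhxlcs".

rtlpeuphhhxlcs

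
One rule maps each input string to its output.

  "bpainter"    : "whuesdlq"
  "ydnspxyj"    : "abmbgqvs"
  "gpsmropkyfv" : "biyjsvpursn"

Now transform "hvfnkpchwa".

Looking at the pairs, the operation is to shift every letter 3 places forward in the alphabet (wrapping around), then move the last 3 characters to the front (rotate right by 3).
"hvfnkpchwa" → "kzdkyiqnsf".

kzdkyiqnsf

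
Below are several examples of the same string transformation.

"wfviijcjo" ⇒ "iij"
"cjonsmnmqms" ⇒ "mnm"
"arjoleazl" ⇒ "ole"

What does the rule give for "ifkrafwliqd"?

fwl

The pattern: delete the last 3 characters, then keep only the last 3 characters.
"ifkrafwliqd" → "ifkrafwl" → "fwl".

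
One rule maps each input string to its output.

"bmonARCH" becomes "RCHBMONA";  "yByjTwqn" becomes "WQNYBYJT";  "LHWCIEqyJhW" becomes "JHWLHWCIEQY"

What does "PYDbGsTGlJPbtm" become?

BTMPYDBGSTGLJP

The transformation: move the last 3 characters to the front (rotate right by 3), then convert every letter to uppercase.
"PYDbGsTGlJPbtm" → "btmPYDbGsTGlJP" → "BTMPYDBGSTGLJP".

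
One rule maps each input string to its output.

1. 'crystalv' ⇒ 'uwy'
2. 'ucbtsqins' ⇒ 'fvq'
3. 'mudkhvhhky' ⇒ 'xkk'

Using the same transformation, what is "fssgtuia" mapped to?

What's happening: keep one character in every 3, starting at position 2 (positions 2nd, 5th, 8th, ...), then shift every letter 3 places forward in the alphabet (wrapping around).
"fssgtuia" → "sta" → "vwd".
(Check on "mudkhvhhky": → "uhh" → "xkk" ✓)

vwd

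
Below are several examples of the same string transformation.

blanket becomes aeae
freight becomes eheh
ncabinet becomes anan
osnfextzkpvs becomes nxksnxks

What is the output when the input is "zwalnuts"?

Each output is the input with this applied: keep one character in every 3, starting at position 3 (positions 3rd, 6th, 9th, ...), then write the whole string twice.
"zwalnuts" → "au" → "auau".

auau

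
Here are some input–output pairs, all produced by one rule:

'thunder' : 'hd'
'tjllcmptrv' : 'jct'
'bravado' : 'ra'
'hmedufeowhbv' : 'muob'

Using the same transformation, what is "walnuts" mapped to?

The transformation: keep one character in every 3, starting at position 2 (positions 2nd, 5th, 8th, ...).
On "walnuts" that produces "au".

au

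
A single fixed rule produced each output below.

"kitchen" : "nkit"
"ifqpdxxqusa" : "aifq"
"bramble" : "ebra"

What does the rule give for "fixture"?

The pattern: move the first 3 characters to the end (rotate left by 3), then keep only the last 4 characters.
"fixture" → "turefix" → "efix".

efix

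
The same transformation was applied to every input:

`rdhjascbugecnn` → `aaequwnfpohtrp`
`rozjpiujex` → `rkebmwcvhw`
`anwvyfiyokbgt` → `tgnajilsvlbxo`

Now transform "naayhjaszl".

The rule is to shift every letter 13 places forward in the alphabet (wrapping around) — i.e. ROT13, then move the last 2 characters to the front (rotate right by 2).
So "naayhjaszl" becomes "myannluwnf".

myannluwnf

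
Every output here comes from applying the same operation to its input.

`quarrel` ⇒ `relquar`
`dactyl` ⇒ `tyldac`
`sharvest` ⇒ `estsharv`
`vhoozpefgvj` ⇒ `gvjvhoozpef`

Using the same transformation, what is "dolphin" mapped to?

hindolp

What's happening: move the last 3 characters to the front (rotate right by 3).
Applying that to "dolphin" gives "hindolp".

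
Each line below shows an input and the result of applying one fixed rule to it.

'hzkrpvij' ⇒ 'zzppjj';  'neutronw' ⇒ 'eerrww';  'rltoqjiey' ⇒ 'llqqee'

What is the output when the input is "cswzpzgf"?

In each case the input is transformed by: keep one character in every 3, starting at position 2 (positions 2nd, 5th, 8th, ...), then double every character.
On "cswzpzgf" that produces "ssppff".
(Check on "rltoqjiey": → "lqe" → "llqqee" ✓)

ssppff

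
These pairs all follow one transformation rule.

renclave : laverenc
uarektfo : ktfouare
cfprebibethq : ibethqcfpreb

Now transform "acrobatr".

batracro

The rule is to swap the front and back halves of the string.
So "acrobatr" becomes "batracro".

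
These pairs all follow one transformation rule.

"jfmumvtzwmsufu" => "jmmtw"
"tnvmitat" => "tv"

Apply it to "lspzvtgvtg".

The pattern: keep every other character starting from the first (positions 1st, 3rd, 5th, ...), then delete the last 2 characters.
On "lspzvtgvtg" that produces "lpv".

lpv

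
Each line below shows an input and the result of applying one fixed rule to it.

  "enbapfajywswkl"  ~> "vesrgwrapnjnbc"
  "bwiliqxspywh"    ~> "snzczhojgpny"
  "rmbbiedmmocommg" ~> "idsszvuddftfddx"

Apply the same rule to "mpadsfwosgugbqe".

Rule — shift every letter 9 places backward in the alphabet (wrapping around).
For "mpadsfwosgugbqe" the result is "dgrujwnfjxlxshv".

dgrujwnfjxlxshv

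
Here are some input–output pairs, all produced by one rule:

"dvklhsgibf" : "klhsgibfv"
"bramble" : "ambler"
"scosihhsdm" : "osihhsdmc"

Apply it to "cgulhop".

Rule — delete the first character, then move the first character to the end.
For "cgulhop", step one produces "gulhop"; step two turns that into "ulhopg".

ulhopg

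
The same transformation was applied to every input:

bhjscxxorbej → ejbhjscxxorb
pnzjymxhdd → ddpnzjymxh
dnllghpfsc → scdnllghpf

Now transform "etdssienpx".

pxetdssien

The pattern: move the last 2 characters to the front (rotate right by 2).
Doing the same to "etdssienpx": "pxetdssien".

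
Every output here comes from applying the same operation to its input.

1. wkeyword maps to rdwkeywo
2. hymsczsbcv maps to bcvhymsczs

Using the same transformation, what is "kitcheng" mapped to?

ngkitche

In each case the input is transformed by: swap the front and back halves of the string, then move the first 2 characters to the end (rotate left by 2).
Starting from "kitcheng": after the first operation, "hengkitc"; after the second, "ngkitche".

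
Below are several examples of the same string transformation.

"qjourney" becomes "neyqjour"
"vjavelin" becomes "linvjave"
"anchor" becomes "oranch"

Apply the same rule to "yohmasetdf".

etdfyohmas

Looking at the pairs, the operation is to swap the front and back halves of the string, then move the first character to the end.
Applying both steps to "yohmasetdf": "setdfyohma", then "etdfyohmas".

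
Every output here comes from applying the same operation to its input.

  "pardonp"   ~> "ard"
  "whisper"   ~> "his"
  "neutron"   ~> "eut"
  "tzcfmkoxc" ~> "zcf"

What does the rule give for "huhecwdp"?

uhe

What's happening: delete the first character, then keep only the first 3 characters.
On "huhecwdp" that produces "uhe".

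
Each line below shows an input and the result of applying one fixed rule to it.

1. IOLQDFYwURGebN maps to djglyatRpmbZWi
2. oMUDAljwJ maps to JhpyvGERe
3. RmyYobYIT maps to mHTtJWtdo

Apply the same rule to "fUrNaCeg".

ApMiVxZB

In each case the input is transformed by: shift every letter 5 places backward in the alphabet (wrapping around), then flip the case of every letter.
For "fUrNaCeg", step one produces "aPmIvXzb"; step two turns that into "ApMiVxZB".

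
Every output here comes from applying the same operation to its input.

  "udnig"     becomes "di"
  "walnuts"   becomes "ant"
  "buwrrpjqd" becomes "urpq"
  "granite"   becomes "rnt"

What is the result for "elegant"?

lgn

Rule — keep every other character starting from the second (positions 2nd, 4th, 6th, ...).
For "elegant" the result is "lgn".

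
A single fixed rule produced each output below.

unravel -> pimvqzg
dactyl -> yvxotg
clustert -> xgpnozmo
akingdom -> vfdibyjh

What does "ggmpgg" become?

What's happening: shift every letter 5 places backward in the alphabet (wrapping around).
For "ggmpgg" the result is "bbhkbb".

bbhkbb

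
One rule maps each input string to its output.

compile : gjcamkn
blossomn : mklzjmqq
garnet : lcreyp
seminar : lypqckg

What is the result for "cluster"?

rcpajsq

The transformation: move the last 3 characters to the front (rotate right by 3), then shift every letter 2 places backward in the alphabet (wrapping around).
On "cluster": the first step gives "terclus", and the second then gives "rcpajsq".
(Check on "compile": → "ilecomp" → "gjcamkn" ✓)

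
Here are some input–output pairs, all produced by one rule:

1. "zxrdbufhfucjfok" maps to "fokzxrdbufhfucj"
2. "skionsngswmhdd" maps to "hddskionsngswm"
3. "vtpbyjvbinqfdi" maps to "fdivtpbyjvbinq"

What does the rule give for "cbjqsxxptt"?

pttcbjqsxx

The transformation: move the last 3 characters to the front (rotate right by 3).
"cbjqsxxptt" → "pttcbjqsxx".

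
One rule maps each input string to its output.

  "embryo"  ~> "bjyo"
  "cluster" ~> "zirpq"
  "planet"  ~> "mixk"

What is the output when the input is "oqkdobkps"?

lnhalyh

Rule — shift every letter 3 places backward in the alphabet (wrapping around), then delete the last 2 characters.
For "oqkdobkps" the result is "lnhalyh".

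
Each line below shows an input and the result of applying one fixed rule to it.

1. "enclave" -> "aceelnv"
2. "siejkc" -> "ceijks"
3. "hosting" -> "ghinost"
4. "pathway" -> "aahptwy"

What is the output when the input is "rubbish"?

bbhirsu

Rule — sort the characters into alphabetical order.
For "rubbish" the result is "bbhirsu".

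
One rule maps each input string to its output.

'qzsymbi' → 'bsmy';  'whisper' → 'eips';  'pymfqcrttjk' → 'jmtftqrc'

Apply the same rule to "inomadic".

iodma

Each output is the input with this applied: take characters alternately from the front and the back (1st, last, 2nd, 2nd-last, ...), then delete the first 3 characters.
Applying that to "inomadic" gives "iodma".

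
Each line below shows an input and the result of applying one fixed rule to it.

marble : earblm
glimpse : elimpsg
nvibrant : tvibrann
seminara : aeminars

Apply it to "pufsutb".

The rule is to swap the first and last characters.
Doing the same to "pufsutb": "bufsutp".

bufsutp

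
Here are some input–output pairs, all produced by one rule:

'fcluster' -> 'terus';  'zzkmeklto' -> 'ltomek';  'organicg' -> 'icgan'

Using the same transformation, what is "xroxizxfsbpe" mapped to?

bpexizxfs

Each output is the input with this applied: delete the first 3 characters, then move the last 3 characters to the front (rotate right by 3).
Working it through for "xroxizxfsbpe": intermediate "xizxfsbpe", final "bpexizxfs".
(Check on "fcluster": → "uster" → "terus" ✓)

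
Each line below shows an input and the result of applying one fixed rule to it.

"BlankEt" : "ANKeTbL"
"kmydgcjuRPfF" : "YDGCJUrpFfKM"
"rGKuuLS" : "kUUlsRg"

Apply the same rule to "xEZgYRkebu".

zGyrKEBUXe

Rule — flip the case of every letter, then move the first 2 characters to the end (rotate left by 2).
Starting from "xEZgYRkebu": after the first operation, "XezGyrKEBU"; after the second, "zGyrKEBUXe".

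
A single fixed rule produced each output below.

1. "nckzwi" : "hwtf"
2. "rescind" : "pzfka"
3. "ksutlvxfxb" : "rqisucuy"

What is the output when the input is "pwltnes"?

The transformation: delete the first 2 characters, then shift every letter 3 places backward in the alphabet (wrapping around).
Applying both steps to "pwltnes": "ltnes", then "iqkbp".

iqkbp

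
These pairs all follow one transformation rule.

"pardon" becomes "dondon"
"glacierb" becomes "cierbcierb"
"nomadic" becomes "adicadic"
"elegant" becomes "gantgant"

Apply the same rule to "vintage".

The rule is to delete the first 3 characters, then write the whole string twice.
For "vintage", step one produces "tage"; step two turns that into "tagetage".
(Check on "elegant": → "gant" → "gantgant" ✓)

tagetage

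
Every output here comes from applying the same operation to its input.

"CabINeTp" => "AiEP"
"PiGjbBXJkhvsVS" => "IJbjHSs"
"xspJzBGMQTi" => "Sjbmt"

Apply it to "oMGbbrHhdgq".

The transformation: flip the case of every letter, then keep every other character starting from the second (positions 2nd, 4th, 6th, ...).
For "oMGbbrHhdgq" the result is "mBRHG".

mBRHG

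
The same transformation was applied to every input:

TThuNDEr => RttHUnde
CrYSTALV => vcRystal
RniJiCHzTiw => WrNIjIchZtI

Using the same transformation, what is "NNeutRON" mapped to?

What's happening: move the last character to the front, then flip the case of every letter.
"NNeutRON" → "nnnEUTro".
(Check on "TThuNDEr": → "rTThuNDE" → "RttHUnde" ✓)

nnnEUTro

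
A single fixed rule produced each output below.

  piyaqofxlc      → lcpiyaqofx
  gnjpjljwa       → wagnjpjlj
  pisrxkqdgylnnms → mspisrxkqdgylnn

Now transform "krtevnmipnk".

nkkrtevnmip

Each output is the input with this applied: move the last 2 characters to the front (rotate right by 2).
Applying that to "krtevnmipnk" gives "nkkrtevnmip".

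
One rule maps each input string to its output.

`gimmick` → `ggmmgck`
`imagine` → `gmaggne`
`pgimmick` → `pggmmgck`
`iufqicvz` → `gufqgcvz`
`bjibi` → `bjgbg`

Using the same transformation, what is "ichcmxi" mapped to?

In each case the input is transformed by: replace every "i" with "g".
Applying that to "ichcmxi" gives "gchcmxg".

gchcmxg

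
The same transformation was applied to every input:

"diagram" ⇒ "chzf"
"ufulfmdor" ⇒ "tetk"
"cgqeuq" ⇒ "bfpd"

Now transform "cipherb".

bhog

In each case the input is transformed by: shift every letter 1 place backward in the alphabet (wrapping around), then keep only the first 4 characters.
On "cipherb": the first step gives "bhogdqa", and the second then gives "bhog".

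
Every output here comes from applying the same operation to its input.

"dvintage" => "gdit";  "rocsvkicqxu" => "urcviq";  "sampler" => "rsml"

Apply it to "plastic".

Looking at the pairs, the operation is to keep every other character starting from the first (positions 1st, 3rd, 5th, ...), then move the last character to the front.
For "plastic", step one produces "patc"; step two turns that into "cpat".

cpat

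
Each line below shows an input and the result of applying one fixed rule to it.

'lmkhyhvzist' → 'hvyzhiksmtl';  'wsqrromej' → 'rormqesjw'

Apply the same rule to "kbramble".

The rule is to take characters alternately from the front and the back (1st, last, 2nd, 2nd-last, ...), then reverse the string.
Working it through for "kbramble": intermediate "keblrbam", final "mabrlbek".

mabrlbek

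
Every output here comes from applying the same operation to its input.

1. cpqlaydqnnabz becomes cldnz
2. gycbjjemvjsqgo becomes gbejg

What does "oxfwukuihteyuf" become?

owutu

The rule is to keep one character in every 3, starting at position 1 (positions 1st, 4th, 7th, ...).
"oxfwukuihteyuf" → "owutu".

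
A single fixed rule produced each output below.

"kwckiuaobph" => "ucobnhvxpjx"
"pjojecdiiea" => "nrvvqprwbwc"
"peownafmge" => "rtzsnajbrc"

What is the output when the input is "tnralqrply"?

Each output is the input with this applied: reverse the string, then shift every letter 13 places forward in the alphabet (wrapping around) — i.e. ROT13.
Starting from "tnralqrply": after the first operation, "ylprqlarnt"; after the second, "lycedyneag".

lycedyneag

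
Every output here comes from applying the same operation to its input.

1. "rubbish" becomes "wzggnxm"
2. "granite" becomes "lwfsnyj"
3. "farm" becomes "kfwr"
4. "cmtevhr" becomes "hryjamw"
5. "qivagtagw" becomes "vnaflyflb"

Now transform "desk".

ijxp

The pattern: shift every letter 5 places forward in the alphabet (wrapping around).
For "desk" the result is "ijxp".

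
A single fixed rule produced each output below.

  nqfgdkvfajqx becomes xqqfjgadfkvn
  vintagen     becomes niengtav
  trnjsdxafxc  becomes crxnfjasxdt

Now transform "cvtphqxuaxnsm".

Rule — take characters alternately from the front and the back (1st, last, 2nd, 2nd-last, ...), then move the first character to the end.
On "cvtphqxuaxnsm": the first step gives "cmvstnpxhaqux", and the second then gives "mvstnpxhaquxc".

mvstnpxhaquxc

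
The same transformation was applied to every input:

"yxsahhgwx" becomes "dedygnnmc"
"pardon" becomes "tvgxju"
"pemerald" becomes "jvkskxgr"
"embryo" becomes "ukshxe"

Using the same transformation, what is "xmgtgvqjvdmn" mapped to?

The rule is to move the last character to the front, then shift every letter 6 places forward in the alphabet (wrapping around).
Starting from "xmgtgvqjvdmn": after the first operation, "nxmgtgvqjvdm"; after the second, "tdsmzmbwpbjs".

tdsmzmbwpbjs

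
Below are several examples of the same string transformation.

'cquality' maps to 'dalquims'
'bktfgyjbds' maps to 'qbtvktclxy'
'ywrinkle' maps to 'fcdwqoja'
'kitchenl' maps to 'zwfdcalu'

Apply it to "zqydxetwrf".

wlojxriqvp

Each output is the input with this applied: shift every letter 8 places backward in the alphabet (wrapping around), then swap the front and back halves of the string.
Applying both steps to "zqydxetwrf": "riqvpwlojx", then "wlojxriqvp".
(Check on "kitchenl": → "caluzwfd" → "zwfdcalu" ✓)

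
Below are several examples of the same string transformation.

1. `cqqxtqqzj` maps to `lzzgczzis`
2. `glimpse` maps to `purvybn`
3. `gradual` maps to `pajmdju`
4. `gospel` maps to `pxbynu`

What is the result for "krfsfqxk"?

taobozgt

What's happening: shift every letter 9 places forward in the alphabet (wrapping around).
On "krfsfqxk" that produces "taobozgt".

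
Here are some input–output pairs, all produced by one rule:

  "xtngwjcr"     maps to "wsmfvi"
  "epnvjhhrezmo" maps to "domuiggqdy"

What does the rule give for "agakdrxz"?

zfzjcq

In each case the input is transformed by: shift every letter 1 place backward in the alphabet (wrapping around), then delete the last 2 characters.
On "agakdrxz": the first step gives "zfzjcqwy", and the second then gives "zfzjcq".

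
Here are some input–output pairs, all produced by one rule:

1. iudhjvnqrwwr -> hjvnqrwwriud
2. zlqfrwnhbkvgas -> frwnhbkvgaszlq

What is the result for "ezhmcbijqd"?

mcbijqdezh

The rule is to move the first 3 characters to the end (rotate left by 3).
"ezhmcbijqd" → "mcbijqdezh".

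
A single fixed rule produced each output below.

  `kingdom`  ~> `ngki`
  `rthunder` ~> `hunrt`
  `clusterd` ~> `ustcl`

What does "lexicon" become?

Rule — delete the last 3 characters, then move the first 2 characters to the end (rotate left by 2).
For "lexicon", step one produces "lexi"; step two turns that into "xile".

xile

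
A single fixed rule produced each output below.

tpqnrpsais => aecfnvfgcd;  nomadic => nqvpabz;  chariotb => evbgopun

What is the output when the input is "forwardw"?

jneqjsbe

The transformation: move the first 3 characters to the end (rotate left by 3), then shift every letter 13 places forward in the alphabet (wrapping around) — i.e. ROT13.
Applying both steps to "forwardw": "wardwfor", then "jneqjsbe".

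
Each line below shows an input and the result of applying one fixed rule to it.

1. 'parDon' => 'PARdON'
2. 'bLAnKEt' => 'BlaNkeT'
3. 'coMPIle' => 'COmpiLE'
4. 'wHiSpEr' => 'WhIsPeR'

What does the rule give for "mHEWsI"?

MhewSi

The pattern: flip the case of every letter.
On "mHEWsI" that produces "MhewSi".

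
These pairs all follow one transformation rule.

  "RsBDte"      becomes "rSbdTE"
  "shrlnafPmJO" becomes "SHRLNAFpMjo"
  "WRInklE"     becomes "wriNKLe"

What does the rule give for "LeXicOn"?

The pattern: flip the case of every letter.
Doing the same to "LeXicOn": "lExICoN".

lExICoN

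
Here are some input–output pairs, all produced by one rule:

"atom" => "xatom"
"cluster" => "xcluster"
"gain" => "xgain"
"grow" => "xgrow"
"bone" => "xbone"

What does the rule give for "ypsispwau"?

xypsispwau

The pattern: prepend "x".
Applying that to "ypsispwau" gives "xypsispwau".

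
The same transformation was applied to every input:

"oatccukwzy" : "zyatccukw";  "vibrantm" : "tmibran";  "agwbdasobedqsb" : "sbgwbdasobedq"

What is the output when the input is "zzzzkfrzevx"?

vxzzzkfrze

The rule is to delete the first character, then move the last 2 characters to the front (rotate right by 2).
Applying both steps to "zzzzkfrzevx": "zzzkfrzevx", then "vxzzzkfrze".
(Check on "oatccukwzy": → "atccukwzy" → "zyatccukw" ✓)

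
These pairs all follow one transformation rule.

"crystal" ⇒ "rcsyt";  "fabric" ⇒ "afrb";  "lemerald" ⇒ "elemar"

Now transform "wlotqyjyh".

lwtoyqj

Rule — delete the last 2 characters, then swap each adjacent pair of characters (1↔2, 3↔4, ...).
Starting from "wlotqyjyh": after the first operation, "wlotqyj"; after the second, "lwtoyqj".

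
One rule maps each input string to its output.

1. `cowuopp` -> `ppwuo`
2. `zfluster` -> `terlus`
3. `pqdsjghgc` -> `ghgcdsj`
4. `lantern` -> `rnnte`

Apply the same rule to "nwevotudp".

tudpevo

The transformation: delete the first 2 characters, then move the first 3 characters to the end (rotate left by 3).
"nwevotudp" → "evotudp" → "tudpevo".
(Check on "pqdsjghgc": → "dsjghgc" → "ghgcdsj" ✓)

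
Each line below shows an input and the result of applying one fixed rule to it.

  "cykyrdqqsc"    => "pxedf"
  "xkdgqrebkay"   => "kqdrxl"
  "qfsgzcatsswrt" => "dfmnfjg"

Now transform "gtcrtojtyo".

The pattern: keep every other character starting from the first (positions 1st, 3rd, 5th, ...), then shift every letter 13 places forward in the alphabet (wrapping around) — i.e. ROT13.
Doing the same to "gtcrtojtyo": "tpgwl".

tpgwl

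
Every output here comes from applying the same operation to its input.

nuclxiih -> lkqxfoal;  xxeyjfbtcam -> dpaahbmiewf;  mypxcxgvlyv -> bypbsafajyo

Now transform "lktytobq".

etonwbwr

Each output is the input with this applied: shift every letter 3 places forward in the alphabet (wrapping around), then move the last 2 characters to the front (rotate right by 2).
Applying that to "lktytobq" gives "etonwbwr".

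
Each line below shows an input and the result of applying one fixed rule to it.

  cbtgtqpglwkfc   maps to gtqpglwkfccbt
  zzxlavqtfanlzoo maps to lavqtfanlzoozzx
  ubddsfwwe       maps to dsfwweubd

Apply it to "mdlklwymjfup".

The rule is to move the first 3 characters to the end (rotate left by 3).
"mdlklwymjfup" → "klwymjfupmdl".

klwymjfupmdl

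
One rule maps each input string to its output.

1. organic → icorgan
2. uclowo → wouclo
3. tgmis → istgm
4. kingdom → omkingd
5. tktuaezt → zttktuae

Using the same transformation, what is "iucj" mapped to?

cjiu

Each output is the input with this applied: move the last 2 characters to the front (rotate right by 2).
So "iucj" becomes "cjiu".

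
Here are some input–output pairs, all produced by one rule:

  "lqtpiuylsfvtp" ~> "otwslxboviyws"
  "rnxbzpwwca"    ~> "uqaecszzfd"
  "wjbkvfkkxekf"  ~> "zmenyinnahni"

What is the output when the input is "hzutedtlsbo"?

The transformation: shift every letter 3 places forward in the alphabet (wrapping around).
On "hzutedtlsbo" that produces "kcxwhgwover".

kcxwhgwover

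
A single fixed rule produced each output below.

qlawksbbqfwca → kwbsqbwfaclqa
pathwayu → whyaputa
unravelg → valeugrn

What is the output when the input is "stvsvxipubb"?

The rule is to move the first 3 characters to the end (rotate left by 3), then swap each adjacent pair of characters (1↔2, 3↔4, ...).
On "stvsvxipubb": the first step gives "svxipubbstv", and the second then gives "vsixupbbtsv".

vsixupbbtsv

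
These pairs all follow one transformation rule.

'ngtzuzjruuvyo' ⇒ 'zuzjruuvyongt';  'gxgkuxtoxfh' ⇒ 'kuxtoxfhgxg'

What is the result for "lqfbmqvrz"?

What's happening: move the first 3 characters to the end (rotate left by 3).
"lqfbmqvrz" → "bmqvrzlqf".

bmqvrzlqf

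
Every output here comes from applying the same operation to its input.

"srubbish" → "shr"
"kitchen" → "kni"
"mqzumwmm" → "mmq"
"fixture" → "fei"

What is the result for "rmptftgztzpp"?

What's happening: take characters alternately from the front and the back (1st, last, 2nd, 2nd-last, ...), then keep only the first 3 characters.
Working it through for "rmptftgztzpp": intermediate "rpmppzttfztg", final "rpm".

rpm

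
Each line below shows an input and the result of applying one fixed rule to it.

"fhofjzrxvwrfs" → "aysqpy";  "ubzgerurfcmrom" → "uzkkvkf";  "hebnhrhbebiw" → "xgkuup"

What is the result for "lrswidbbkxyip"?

kpwuqb

The pattern: keep every other character starting from the second (positions 2nd, 4th, 6th, ...), then shift every letter 7 places backward in the alphabet (wrapping around).
"lrswidbbkxyip" → "rwdbxi" → "kpwuqb".
(Check on "fhofjzrxvwrfs": → "hfzxwf" → "aysqpy" ✓)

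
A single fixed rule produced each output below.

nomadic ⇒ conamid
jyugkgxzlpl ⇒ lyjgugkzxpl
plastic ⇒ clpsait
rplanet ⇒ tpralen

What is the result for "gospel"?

eogpsl

Each output is the input with this applied: swap each adjacent pair of characters (1↔2, 3↔4, ...), then move the last character to the front.
Starting from "gospel": after the first operation, "ogpsle"; after the second, "eogpsl".
(Check on "plastic": → "lpsaitc" → "clpsait" ✓)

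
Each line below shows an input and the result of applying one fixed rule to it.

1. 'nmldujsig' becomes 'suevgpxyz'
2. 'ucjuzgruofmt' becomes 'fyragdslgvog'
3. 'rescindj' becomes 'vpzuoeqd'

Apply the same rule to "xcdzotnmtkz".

lwfyzfalpoj

The rule is to shift every letter 12 places forward in the alphabet (wrapping around), then reverse the string.
Doing the same to "xcdzotnmtkz": "lwfyzfalpoj".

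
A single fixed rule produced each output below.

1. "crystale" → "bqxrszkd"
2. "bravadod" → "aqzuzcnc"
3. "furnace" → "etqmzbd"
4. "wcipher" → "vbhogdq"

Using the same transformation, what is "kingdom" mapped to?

jhmfcnl

Looking at the pairs, the operation is to shift every letter 1 place backward in the alphabet (wrapping around).
"kingdom" → "jhmfcnl".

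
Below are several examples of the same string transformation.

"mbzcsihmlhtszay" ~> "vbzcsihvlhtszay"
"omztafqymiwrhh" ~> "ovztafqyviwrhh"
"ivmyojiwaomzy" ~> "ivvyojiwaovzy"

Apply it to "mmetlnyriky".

Looking at the pairs, the operation is to replace every "m" with "v".
For "mmetlnyriky" the result is "vvetlnyriky".

vvetlnyriky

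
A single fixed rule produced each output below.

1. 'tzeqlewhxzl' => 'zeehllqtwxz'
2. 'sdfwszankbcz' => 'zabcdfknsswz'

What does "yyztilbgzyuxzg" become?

What's happening: sort the characters into alphabetical order, then move the last character to the front.
"yyztilbgzyuxzg" → "bggiltuxyyyzzz" → "zbggiltuxyyyzz".

zbggiltuxyyyzz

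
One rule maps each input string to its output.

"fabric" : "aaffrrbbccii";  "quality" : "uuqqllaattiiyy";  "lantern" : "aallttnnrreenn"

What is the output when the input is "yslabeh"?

What's happening: swap each adjacent pair of characters (1↔2, 3↔4, ...), then double every character.
"yslabeh" → "syalebh" → "ssyyaalleebbhh".
(Check on "quality": → "uqlatiy" → "uuqqllaattiiyy" ✓)

ssyyaalleebbhh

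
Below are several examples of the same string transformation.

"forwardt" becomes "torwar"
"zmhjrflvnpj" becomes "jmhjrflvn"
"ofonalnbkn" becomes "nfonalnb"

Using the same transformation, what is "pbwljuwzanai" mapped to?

ibwljuwzan

The transformation: swap the first and last characters, then delete the last 2 characters.
"pbwljuwzanai" → "ibwljuwzan".
(Check on "ofonalnbkn": → "nfonalnbko" → "nfonalnb" ✓)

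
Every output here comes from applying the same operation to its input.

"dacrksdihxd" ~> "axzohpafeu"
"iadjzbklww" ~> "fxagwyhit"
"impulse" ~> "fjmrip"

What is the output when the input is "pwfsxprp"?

mtcpumo

Rule — delete the last character, then shift every letter 3 places backward in the alphabet (wrapping around).
Working it through for "pwfsxprp": intermediate "pwfsxpr", final "mtcpumo".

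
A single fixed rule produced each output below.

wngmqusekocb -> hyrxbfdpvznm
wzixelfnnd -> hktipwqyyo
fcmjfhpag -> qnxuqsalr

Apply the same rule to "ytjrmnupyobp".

jeucxyfajzma

In each case the input is transformed by: shift every letter 11 places forward in the alphabet (wrapping around).
So "ytjrmnupyobp" becomes "jeucxyfajzma".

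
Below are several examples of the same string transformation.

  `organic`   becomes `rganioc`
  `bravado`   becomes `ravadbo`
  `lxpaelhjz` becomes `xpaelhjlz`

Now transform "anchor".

Each output is the input with this applied: swap the first and last characters, then move the first character to the end.
So "anchor" becomes "nchoar".

nchoar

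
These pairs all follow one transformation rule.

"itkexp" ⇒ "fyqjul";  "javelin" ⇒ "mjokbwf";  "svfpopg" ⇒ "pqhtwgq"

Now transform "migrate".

The transformation: move the last 3 characters to the front (rotate right by 3), then shift every letter 1 place forward in the alphabet (wrapping around).
Working it through for "migrate": intermediate "atemigr", final "bufnjhs".

bufnjhs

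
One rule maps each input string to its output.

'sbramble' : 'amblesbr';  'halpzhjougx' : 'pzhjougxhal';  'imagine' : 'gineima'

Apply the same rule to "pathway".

In each case the input is transformed by: move the first 3 characters to the end (rotate left by 3).
On "pathway" that produces "hwaypat".

hwaypat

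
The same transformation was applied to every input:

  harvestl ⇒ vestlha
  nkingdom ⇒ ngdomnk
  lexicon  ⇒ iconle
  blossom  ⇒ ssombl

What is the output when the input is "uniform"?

The transformation: move the first 2 characters to the end (rotate left by 2), then delete the first character.
For "uniform", step one produces "iformun"; step two turns that into "formun".

formun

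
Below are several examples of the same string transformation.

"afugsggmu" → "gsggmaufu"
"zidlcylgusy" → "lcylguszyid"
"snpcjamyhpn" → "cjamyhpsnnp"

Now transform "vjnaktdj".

What's happening: swap the first and last characters, then move the first 3 characters to the end (rotate left by 3).
For "vjnaktdj", step one produces "jjnaktdv"; step two turns that into "aktdvjjn".

aktdvjjn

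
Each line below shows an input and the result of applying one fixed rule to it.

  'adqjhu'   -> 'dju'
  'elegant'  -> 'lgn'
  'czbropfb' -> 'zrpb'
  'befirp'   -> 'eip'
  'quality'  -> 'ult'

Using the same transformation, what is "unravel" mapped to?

nae

The transformation: keep every other character starting from the second (positions 2nd, 4th, 6th, ...).
"unravel" → "nae".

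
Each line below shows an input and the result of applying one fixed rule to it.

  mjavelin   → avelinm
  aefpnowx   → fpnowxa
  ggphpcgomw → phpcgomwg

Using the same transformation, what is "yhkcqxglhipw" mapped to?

The rule is to move the first character to the end, then delete the first character.
Starting from "yhkcqxglhipw": after the first operation, "hkcqxglhipwy"; after the second, "kcqxglhipwy".

kcqxglhipwy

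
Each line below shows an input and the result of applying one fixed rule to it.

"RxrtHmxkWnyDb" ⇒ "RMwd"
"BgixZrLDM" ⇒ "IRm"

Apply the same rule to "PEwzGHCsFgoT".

Whft

Looking at the pairs, the operation is to flip the case of every letter, then keep one character in every 3, starting at position 3 (positions 3rd, 6th, 9th, ...).
Starting from "PEwzGHCsFgoT": after the first operation, "peWZghcSfGOt"; after the second, "Whft".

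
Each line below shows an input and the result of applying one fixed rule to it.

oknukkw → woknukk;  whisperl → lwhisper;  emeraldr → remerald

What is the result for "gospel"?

The transformation: move the last character to the front.
"gospel" → "lgospe".

lgospe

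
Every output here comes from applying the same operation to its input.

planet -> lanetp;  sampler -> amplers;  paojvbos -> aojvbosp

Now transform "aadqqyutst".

Looking at the pairs, the operation is to move the first character to the end.
On "aadqqyutst" that produces "adqqyutsta".

adqqyutsta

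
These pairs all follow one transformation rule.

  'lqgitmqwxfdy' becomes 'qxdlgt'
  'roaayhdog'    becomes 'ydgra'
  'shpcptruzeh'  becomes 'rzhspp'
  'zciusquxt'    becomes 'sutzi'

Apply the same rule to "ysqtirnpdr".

indyq

The rule is to keep every other character starting from the first (positions 1st, 3rd, 5th, ...), then move the last 3 characters to the front (rotate right by 3).
Working it through for "ysqtirnpdr": intermediate "yqind", final "indyq".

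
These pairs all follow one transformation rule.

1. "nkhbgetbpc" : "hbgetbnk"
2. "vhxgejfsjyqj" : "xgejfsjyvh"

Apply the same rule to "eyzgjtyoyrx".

The transformation: delete the last 2 characters, then move the first 2 characters to the end (rotate left by 2).
For "eyzgjtyoyrx", step one produces "eyzgjtyoy"; step two turns that into "zgjtyoyey".

zgjtyoyey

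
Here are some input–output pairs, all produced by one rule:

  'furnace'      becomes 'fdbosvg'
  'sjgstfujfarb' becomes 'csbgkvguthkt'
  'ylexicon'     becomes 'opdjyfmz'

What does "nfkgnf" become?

gohlgo

Each output is the input with this applied: shift every letter 1 place forward in the alphabet (wrapping around), then reverse the string.
"nfkgnf" → "oglhog" → "gohlgo".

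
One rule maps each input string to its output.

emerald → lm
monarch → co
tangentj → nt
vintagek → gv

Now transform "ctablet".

et

What's happening: move the first 3 characters to the end (rotate left by 3), then keep one character in every 3, starting at position 3 (positions 3rd, 6th, 9th, ...).
Starting from "ctablet": after the first operation, "bletcta"; after the second, "et".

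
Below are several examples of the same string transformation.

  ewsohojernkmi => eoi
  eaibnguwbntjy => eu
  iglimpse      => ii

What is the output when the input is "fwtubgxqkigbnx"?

ui

The transformation: keep one character in every 3, starting at position 1 (positions 1st, 4th, 7th, ...), then keep only the vowels.
Starting from "fwtubgxqkigbnx": after the first operation, "fuxin"; after the second, "ui".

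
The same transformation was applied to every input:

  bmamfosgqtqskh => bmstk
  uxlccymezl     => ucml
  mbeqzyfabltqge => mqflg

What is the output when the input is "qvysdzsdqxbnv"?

The rule is to keep one character in every 3, starting at position 1 (positions 1st, 4th, 7th, ...).
"qvysdzsdqxbnv" → "qssxv".

qssxv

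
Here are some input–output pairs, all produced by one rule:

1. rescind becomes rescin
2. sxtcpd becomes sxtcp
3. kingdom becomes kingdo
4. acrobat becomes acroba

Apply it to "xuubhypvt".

Rule — delete the last character.
Doing the same to "xuubhypvt": "xuubhypv".

xuubhypv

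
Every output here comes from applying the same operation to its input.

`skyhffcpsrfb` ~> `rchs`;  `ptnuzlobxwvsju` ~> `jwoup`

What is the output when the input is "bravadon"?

ovb

The transformation: keep one character in every 3, starting at position 1 (positions 1st, 4th, 7th, ...), then reverse the string.
Working it through for "bravadon": intermediate "bvo", final "ovb".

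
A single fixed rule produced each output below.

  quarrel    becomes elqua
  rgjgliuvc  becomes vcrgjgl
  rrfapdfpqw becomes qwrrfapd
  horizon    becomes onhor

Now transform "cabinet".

etcab

In each case the input is transformed by: move the last 2 characters to the front (rotate right by 2), then delete the last 2 characters.
"cabinet" → "etcab".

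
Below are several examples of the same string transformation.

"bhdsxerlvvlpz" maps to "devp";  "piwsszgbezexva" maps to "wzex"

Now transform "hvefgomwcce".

Each output is the input with this applied: keep one character in every 3, starting at position 3 (positions 3rd, 6th, 9th, ...).
So "hvefgomwcce" becomes "eoc".

eoc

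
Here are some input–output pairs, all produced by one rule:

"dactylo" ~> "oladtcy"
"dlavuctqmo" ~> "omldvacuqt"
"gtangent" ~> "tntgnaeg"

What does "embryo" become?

In each case the input is transformed by: move the last 2 characters to the front (rotate right by 2), then swap each adjacent pair of characters (1↔2, 3↔4, ...).
Starting from "embryo": after the first operation, "yoembr"; after the second, "oymerb".

oymerb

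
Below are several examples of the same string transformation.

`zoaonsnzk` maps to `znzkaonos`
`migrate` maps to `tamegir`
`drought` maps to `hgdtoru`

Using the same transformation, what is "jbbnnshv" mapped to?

hsjvbbnn

What's happening: move the last 3 characters to the front (rotate right by 3), then swap each adjacent pair of characters (1↔2, 3↔4, ...).
Applying both steps to "jbbnnshv": "shvjbbnn", then "hsjvbbnn".
(Check on "zoaonsnzk": → "nzkzoaons" → "znzkaonos" ✓)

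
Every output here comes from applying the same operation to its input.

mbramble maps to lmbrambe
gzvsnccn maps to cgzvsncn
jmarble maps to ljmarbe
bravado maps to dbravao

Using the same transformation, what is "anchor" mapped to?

Rule — move the last character to the front, then swap the first and last characters.
On "anchor": the first step gives "rancho", and the second then gives "oanchr".

oanchr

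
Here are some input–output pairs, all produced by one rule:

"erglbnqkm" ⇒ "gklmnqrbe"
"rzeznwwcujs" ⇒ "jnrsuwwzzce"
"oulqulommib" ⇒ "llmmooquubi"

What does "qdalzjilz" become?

ijllqzzad

What's happening: sort the characters into alphabetical order, then move the first 2 characters to the end (rotate left by 2).
On "qdalzjilz": the first step gives "adijllqzz", and the second then gives "ijllqzzad".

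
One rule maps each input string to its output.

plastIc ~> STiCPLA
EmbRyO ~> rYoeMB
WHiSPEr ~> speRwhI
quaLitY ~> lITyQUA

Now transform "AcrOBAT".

obataCR

Each output is the input with this applied: move the first 3 characters to the end (rotate left by 3), then flip the case of every letter.
Working it through for "AcrOBAT": intermediate "OBATAcr", final "obataCR".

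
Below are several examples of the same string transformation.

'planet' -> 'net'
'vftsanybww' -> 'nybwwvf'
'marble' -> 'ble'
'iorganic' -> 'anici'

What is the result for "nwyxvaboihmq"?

The transformation: swap the front and back halves of the string, then delete the last 3 characters.
Starting from "nwyxvaboihmq": after the first operation, "boihmqnwyxva"; after the second, "boihmqnwy".

boihmqnwy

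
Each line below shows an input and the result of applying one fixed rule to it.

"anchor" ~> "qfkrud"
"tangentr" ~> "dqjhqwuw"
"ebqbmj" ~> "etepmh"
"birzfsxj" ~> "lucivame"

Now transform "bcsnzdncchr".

fvqcgqffkue

What's happening: shift every letter 3 places forward in the alphabet (wrapping around), then move the first character to the end.
"bcsnzdncchr" → "efvqcgqffku" → "fvqcgqffkue".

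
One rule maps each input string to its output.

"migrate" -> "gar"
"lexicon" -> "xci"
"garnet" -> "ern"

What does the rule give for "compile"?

mip

What's happening: take characters alternately from the front and the back (1st, last, 2nd, 2nd-last, ...), then keep only the last 3 characters.
"compile" → "ceolmip" → "mip".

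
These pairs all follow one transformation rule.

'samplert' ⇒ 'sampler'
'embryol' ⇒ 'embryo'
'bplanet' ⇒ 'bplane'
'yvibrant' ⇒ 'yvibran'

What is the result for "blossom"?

blosso

The pattern: delete the last character.
On "blossom" that produces "blosso".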